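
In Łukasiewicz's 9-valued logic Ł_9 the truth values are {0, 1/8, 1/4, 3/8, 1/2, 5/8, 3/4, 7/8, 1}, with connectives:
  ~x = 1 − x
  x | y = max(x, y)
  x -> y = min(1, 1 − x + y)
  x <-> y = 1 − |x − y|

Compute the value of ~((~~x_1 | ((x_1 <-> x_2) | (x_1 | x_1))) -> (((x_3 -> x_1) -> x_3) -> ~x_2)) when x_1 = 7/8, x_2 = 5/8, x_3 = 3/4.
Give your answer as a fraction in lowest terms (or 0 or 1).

1/4

~x_1 = ~7/8 = 1/8
~~x_1 = ~1/8 = 7/8
x_1 <-> x_2 = 7/8 <-> 5/8 = 3/4
x_1 | x_1 = 7/8 | 7/8 = 7/8
(x_1 <-> x_2) | (x_1 | x_1) = 3/4 | 7/8 = 7/8
~~x_1 | ((x_1 <-> x_2) | (x_1 | x_1)) = 7/8 | 7/8 = 7/8
x_3 -> x_1 = 3/4 -> 7/8 = 1
(x_3 -> x_1) -> x_3 = 1 -> 3/4 = 3/4
~x_2 = ~5/8 = 3/8
((x_3 -> x_1) -> x_3) -> ~x_2 = 3/4 -> 3/8 = 5/8
(~~x_1 | ((x_1 <-> x_2) | (x_1 | x_1))) -> (((x_3 -> x_1) -> x_3) -> ~x_2) = 7/8 -> 5/8 = 3/4
~((~~x_1 | ((x_1 <-> x_2) | (x_1 | x_1))) -> (((x_3 -> x_1) -> x_3) -> ~x_2)) = ~3/4 = 1/4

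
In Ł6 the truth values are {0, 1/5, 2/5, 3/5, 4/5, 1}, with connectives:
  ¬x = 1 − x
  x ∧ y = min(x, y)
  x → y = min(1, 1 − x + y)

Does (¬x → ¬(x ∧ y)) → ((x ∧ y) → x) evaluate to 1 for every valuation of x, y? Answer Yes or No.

Yes

At x = 3/5, y = 3/5, for instance:
¬x = ¬3/5 = 2/5
x ∧ y = 3/5 ∧ 3/5 = 3/5
¬(x ∧ y) = ¬3/5 = 2/5
¬x → ¬(x ∧ y) = 2/5 → 2/5 = 1
(x ∧ y) → x = 3/5 → 3/5 = 1
(¬x → ¬(x ∧ y)) → ((x ∧ y) → x) = 1 → 1 = 1
and checking the remaining 35 assignments likewise gives ≥ 1 in every case.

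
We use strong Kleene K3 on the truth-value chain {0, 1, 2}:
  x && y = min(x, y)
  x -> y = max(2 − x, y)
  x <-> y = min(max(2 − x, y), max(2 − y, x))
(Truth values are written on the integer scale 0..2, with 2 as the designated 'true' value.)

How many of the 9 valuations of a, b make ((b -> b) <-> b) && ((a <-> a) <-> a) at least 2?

a = 0, b = 0 ↦ 0  <
a = 0, b = 1 ↦ 0  <
a = 0, b = 2 ↦ 0  <
a = 1, b = 0 ↦ 0  <
a = 1, b = 1 ↦ 1  <
a = 1, b = 2 ↦ 1  <
a = 2, b = 0 ↦ 0  <
a = 2, b = 1 ↦ 1  <
a = 2, b = 2 ↦ 2  ≥
So 1 of the 9 assignments meets the threshold.

1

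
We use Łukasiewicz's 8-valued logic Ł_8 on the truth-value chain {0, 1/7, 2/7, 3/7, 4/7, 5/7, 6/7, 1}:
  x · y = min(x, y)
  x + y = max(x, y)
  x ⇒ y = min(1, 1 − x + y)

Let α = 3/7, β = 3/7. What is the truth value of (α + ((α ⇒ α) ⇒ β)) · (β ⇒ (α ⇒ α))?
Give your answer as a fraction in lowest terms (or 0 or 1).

3/7

α ⇒ α = 3/7 ⇒ 3/7 = 1
(α ⇒ α) ⇒ β = 1 ⇒ 3/7 = 3/7
α + ((α ⇒ α) ⇒ β) = 3/7 + 3/7 = 3/7
α ⇒ α = 3/7 ⇒ 3/7 = 1
β ⇒ (α ⇒ α) = 3/7 ⇒ 1 = 1
(α + ((α ⇒ α) ⇒ β)) · (β ⇒ (α ⇒ α)) = 3/7 · 1 = 3/7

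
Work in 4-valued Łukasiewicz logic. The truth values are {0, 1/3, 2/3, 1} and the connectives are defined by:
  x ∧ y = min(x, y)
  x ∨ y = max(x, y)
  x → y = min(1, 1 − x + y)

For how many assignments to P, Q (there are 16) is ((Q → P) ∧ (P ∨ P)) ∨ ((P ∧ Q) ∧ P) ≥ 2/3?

8

P = 0, Q = 0 ↦ 0  <
P = 0, Q = 1/3 ↦ 0  <
P = 0, Q = 2/3 ↦ 0  <
P = 0, Q = 1 ↦ 0  <
P = 1/3, Q = 0 ↦ 1/3  <
P = 1/3, Q = 1/3 ↦ 1/3  <
P = 1/3, Q = 2/3 ↦ 1/3  <
P = 1/3, Q = 1 ↦ 1/3  <
P = 2/3, Q = 0 ↦ 2/3  ≥
P = 2/3, Q = 1/3 ↦ 2/3  ≥
P = 2/3, Q = 2/3 ↦ 2/3  ≥
P = 2/3, Q = 1 ↦ 2/3  ≥
P = 1, Q = 0 ↦ 1  ≥
P = 1, Q = 1/3 ↦ 1  ≥
P = 1, Q = 2/3 ↦ 1  ≥
P = 1, Q = 1 ↦ 1  ≥
So 8 of the 16 assignments meet the threshold.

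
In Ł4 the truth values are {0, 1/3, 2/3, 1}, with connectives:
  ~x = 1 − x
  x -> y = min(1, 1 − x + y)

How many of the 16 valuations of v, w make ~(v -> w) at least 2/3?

3

v = 0, w = 0 ↦ 0  <
v = 0, w = 1/3 ↦ 0  <
v = 0, w = 2/3 ↦ 0  <
v = 0, w = 1 ↦ 0  <
v = 1/3, w = 0 ↦ 1/3  <
v = 1/3, w = 1/3 ↦ 0  <
v = 1/3, w = 2/3 ↦ 0  <
v = 1/3, w = 1 ↦ 0  <
v = 2/3, w = 0 ↦ 2/3  ≥
v = 2/3, w = 1/3 ↦ 1/3  <
v = 2/3, w = 2/3 ↦ 0  <
v = 2/3, w = 1 ↦ 0  <
v = 1, w = 0 ↦ 1  ≥
v = 1, w = 1/3 ↦ 2/3  ≥
v = 1, w = 2/3 ↦ 1/3  <
v = 1, w = 1 ↦ 0  <
So 3 of the 16 assignments meet the threshold.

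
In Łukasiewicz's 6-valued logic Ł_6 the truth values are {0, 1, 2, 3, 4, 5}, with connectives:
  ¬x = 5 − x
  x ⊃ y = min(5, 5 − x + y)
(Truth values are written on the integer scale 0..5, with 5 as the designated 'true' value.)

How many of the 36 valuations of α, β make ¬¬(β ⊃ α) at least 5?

value 5: 21 assignments (counts)
value 4: 5 assignments
value 3: 4 assignments
value 2: 3 assignments
value 1: 2 assignments
value 0: 1 assignment
So 21 of the 36 assignments meet the threshold.

21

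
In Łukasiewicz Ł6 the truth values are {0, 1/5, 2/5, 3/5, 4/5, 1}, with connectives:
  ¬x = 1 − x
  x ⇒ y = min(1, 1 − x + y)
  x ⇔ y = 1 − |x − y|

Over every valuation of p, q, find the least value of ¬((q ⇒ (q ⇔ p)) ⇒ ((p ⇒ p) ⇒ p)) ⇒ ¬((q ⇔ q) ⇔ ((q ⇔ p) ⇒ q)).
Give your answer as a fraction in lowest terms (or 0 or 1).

1/5

Take p = 0, q = 2/5:
q ⇔ p = 2/5 ⇔ 0 = 3/5
q ⇒ (q ⇔ p) = 2/5 ⇒ 3/5 = 1
p ⇒ p = 0 ⇒ 0 = 1
(p ⇒ p) ⇒ p = 1 ⇒ 0 = 0
(q ⇒ (q ⇔ p)) ⇒ ((p ⇒ p) ⇒ p) = 1 ⇒ 0 = 0
¬((q ⇒ (q ⇔ p)) ⇒ ((p ⇒ p) ⇒ p)) = ¬0 = 1
q ⇔ q = 2/5 ⇔ 2/5 = 1
q ⇔ p = 2/5 ⇔ 0 = 3/5
(q ⇔ p) ⇒ q = 3/5 ⇒ 2/5 = 4/5
(q ⇔ q) ⇔ ((q ⇔ p) ⇒ q) = 1 ⇔ 4/5 = 4/5
¬((q ⇔ q) ⇔ ((q ⇔ p) ⇒ q)) = ¬4/5 = 1/5
¬((q ⇒ (q ⇔ p)) ⇒ ((p ⇒ p) ⇒ p)) ⇒ ¬((q ⇔ q) ⇔ ((q ⇔ p) ⇒ q)) = 1 ⇒ 1/5 = 1/5
No assignment yields a value below 1/5, so this is the minimum.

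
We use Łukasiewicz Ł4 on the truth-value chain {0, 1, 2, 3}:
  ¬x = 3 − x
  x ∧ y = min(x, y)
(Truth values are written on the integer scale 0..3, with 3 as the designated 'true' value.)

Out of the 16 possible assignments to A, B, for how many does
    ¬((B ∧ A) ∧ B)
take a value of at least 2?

A = 0, B = 0 ↦ 3  ≥
A = 0, B = 1 ↦ 3  ≥
A = 0, B = 2 ↦ 3  ≥
A = 0, B = 3 ↦ 3  ≥
A = 1, B = 0 ↦ 3  ≥
A = 1, B = 1 ↦ 2  ≥
A = 1, B = 2 ↦ 2  ≥
A = 1, B = 3 ↦ 2  ≥
A = 2, B = 0 ↦ 3  ≥
A = 2, B = 1 ↦ 2  ≥
A = 2, B = 2 ↦ 1  <
A = 2, B = 3 ↦ 1  <
A = 3, B = 0 ↦ 3  ≥
A = 3, B = 1 ↦ 2  ≥
A = 3, B = 2 ↦ 1  <
A = 3, B = 3 ↦ 0  <
So 12 of the 16 assignments meet the threshold.

12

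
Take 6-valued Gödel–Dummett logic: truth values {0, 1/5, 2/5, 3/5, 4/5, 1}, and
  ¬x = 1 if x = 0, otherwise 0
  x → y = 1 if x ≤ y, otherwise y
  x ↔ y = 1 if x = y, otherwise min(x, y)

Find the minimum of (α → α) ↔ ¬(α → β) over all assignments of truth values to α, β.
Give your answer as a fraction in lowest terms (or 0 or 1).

Take α = 0, β = 0:
α → α = 0 → 0 = 1
α → β = 0 → 0 = 1
¬(α → β) = ¬1 = 0
(α → α) ↔ ¬(α → β) = 1 ↔ 0 = 0
No assignment yields a value below 0, so this is the minimum.

0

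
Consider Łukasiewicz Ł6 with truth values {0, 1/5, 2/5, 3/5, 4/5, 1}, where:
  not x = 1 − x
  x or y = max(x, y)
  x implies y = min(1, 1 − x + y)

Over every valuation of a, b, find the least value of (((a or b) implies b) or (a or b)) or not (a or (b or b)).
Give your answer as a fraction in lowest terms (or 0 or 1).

3/5

Take a = 2/5, b = 0:
a or b = 2/5 or 0 = 2/5
(a or b) implies b = 2/5 implies 0 = 3/5
a or b = 2/5 or 0 = 2/5
((a or b) implies b) or (a or b) = 3/5 or 2/5 = 3/5
b or b = 0 or 0 = 0
a or (b or b) = 2/5 or 0 = 2/5
not (a or (b or b)) = not 2/5 = 3/5
(((a or b) implies b) or (a or b)) or not (a or (b or b)) = 3/5 or 3/5 = 3/5
No assignment yields a value below 3/5, so this is the minimum.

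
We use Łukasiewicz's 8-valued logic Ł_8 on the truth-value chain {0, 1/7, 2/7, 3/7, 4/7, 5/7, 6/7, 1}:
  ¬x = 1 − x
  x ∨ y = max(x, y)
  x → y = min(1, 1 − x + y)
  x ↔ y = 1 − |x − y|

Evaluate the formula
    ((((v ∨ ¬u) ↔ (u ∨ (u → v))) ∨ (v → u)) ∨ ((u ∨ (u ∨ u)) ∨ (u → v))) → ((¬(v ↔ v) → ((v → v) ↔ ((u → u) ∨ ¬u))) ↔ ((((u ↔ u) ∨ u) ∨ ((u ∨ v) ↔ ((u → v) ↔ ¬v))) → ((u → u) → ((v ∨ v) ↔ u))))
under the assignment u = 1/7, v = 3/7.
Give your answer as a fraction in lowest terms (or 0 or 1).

5/7

¬u = ¬1/7 = 6/7
v ∨ ¬u = 3/7 ∨ 6/7 = 6/7
u → v = 1/7 → 3/7 = 1
u ∨ (u → v) = 1/7 ∨ 1 = 1
(v ∨ ¬u) ↔ (u ∨ (u → v)) = 6/7 ↔ 1 = 6/7
v → u = 3/7 → 1/7 = 5/7
((v ∨ ¬u) ↔ (u ∨ (u → v))) ∨ (v → u) = 6/7 ∨ 5/7 = 6/7
u ∨ u = 1/7 ∨ 1/7 = 1/7
u ∨ (u ∨ u) = 1/7 ∨ 1/7 = 1/7
u → v = 1/7 → 3/7 = 1
(u ∨ (u ∨ u)) ∨ (u → v) = 1/7 ∨ 1 = 1
(((v ∨ ¬u) ↔ (u ∨ (u → v))) ∨ (v → u)) ∨ ((u ∨ (u ∨ u)) ∨ (u → v)) = 6/7 ∨ 1 = 1
v ↔ v = 3/7 ↔ 3/7 = 1
¬(v ↔ v) = ¬1 = 0
v → v = 3/7 → 3/7 = 1
u → u = 1/7 → 1/7 = 1
¬u = ¬1/7 = 6/7
(u → u) ∨ ¬u = 1 ∨ 6/7 = 1
(v → v) ↔ ((u → u) ∨ ¬u) = 1 ↔ 1 = 1
¬(v ↔ v) → ((v → v) ↔ ((u → u) ∨ ¬u)) = 0 → 1 = 1
u ↔ u = 1/7 ↔ 1/7 = 1
(u ↔ u) ∨ u = 1 ∨ 1/7 = 1
u ∨ v = 1/7 ∨ 3/7 = 3/7
u → v = 1/7 → 3/7 = 1
¬v = ¬3/7 = 4/7
(u → v) ↔ ¬v = 1 ↔ 4/7 = 4/7
(u ∨ v) ↔ ((u → v) ↔ ¬v) = 3/7 ↔ 4/7 = 6/7
((u ↔ u) ∨ u) ∨ ((u ∨ v) ↔ ((u → v) ↔ ¬v)) = 1 ∨ 6/7 = 1
u → u = 1/7 → 1/7 = 1
v ∨ v = 3/7 ∨ 3/7 = 3/7
(v ∨ v) ↔ u = 3/7 ↔ 1/7 = 5/7
(u → u) → ((v ∨ v) ↔ u) = 1 → 5/7 = 5/7
(((u ↔ u) ∨ u) ∨ ((u ∨ v) ↔ ((u → v) ↔ ¬v))) → ((u → u) → ((v ∨ v) ↔ u)) = 1 → 5/7 = 5/7
(¬(v ↔ v) → ((v → v) ↔ ((u → u) ∨ ¬u))) ↔ ((((u ↔ u) ∨ u) ∨ ((u ∨ v) ↔ ((u → v) ↔ ¬v))) → ((u → u) → ((v ∨ v) ↔ u))) = 1 ↔ 5/7 = 5/7
((((v ∨ ¬u) ↔ (u ∨ (u → v))) ∨ (v → u)) ∨ ((u ∨ (u ∨ u)) ∨ (u → v))) → ((¬(v ↔ v) → ((v → v) ↔ ((u → u) ∨ ¬u))) ↔ ((((u ↔ u) ∨ u) ∨ ((u ∨ v) ↔ ((u → v) ↔ ¬v))) → ((u → u) → ((v ∨ v) ↔ u)))) = 1 → 5/7 = 5/7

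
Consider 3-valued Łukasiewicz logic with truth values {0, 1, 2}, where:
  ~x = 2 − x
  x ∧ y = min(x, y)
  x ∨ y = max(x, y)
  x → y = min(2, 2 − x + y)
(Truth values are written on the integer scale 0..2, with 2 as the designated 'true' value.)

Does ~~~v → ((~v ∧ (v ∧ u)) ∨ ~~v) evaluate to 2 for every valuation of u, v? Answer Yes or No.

Counterexample: take u = 0, v = 0.
~v = ~0 = 2
~~v = ~2 = 0
~~~v = ~0 = 2
~v = ~0 = 2
v ∧ u = 0 ∧ 0 = 0
~v ∧ (v ∧ u) = 2 ∧ 0 = 0
~v = ~0 = 2
~~v = ~2 = 0
(~v ∧ (v ∧ u)) ∨ ~~v = 0 ∨ 0 = 0
~~~v → ((~v ∧ (v ∧ u)) ∨ ~~v) = 2 → 0 = 0
This gives 0 ≠ 2.

No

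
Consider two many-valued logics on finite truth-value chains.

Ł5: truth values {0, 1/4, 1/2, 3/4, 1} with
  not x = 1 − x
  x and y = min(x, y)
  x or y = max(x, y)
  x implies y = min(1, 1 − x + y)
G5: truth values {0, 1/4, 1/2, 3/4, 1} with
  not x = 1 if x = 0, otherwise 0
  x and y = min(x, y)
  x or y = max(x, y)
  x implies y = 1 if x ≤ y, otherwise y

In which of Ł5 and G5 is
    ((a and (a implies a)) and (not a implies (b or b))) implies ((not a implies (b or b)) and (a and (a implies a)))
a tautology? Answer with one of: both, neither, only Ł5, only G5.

In Ł5: every assignment gives 1 — tautology.
In G5: every assignment gives 1 — tautology.

both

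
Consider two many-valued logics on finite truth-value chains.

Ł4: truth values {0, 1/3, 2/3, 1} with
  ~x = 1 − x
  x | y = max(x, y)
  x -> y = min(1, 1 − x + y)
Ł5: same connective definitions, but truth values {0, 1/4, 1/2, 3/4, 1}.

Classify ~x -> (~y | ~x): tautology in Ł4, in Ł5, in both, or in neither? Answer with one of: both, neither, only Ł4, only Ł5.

In Ł4: every assignment gives 1 — tautology.
In Ł5: every assignment gives 1 — tautology.

both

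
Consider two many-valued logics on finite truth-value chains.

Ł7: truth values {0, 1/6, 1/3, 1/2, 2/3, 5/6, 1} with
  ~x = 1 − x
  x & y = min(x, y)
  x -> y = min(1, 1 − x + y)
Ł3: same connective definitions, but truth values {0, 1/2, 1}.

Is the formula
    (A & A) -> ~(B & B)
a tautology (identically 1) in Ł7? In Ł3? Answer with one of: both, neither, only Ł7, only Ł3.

neither

In Ł7: at A = 1/6, B = 1 the value is 5/6 — not a tautology.
In Ł3: at A = 1/2, B = 1 the value is 1/2 — not a tautology.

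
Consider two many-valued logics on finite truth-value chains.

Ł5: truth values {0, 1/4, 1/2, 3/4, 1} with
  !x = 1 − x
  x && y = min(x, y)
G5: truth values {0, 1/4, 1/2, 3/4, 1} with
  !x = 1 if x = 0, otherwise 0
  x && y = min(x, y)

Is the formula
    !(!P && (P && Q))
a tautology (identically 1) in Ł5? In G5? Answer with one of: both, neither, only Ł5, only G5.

In Ł5: at P = 1/4, Q = 1/4 the value is 3/4 — not a tautology.
In G5: every assignment gives 1 — tautology.

only G5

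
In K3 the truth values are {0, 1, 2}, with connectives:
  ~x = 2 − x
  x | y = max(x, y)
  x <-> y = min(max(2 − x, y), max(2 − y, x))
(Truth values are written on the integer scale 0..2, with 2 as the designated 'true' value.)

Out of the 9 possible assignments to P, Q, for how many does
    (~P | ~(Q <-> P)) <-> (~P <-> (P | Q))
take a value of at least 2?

2

P = 0, Q = 0 ↦ 0  <
P = 0, Q = 1 ↦ 1  <
P = 0, Q = 2 ↦ 2  ≥
P = 1, Q = 0 ↦ 1  <
P = 1, Q = 1 ↦ 1  <
P = 1, Q = 2 ↦ 1  <
P = 2, Q = 0 ↦ 0  <
P = 2, Q = 1 ↦ 1  <
P = 2, Q = 2 ↦ 2  ≥
So 2 of the 9 assignments meet the threshold.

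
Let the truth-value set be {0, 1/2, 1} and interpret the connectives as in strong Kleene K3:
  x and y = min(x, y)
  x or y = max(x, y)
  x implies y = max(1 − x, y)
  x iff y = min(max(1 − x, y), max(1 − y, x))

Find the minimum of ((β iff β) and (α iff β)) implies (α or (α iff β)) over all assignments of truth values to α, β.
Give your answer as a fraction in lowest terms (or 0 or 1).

Take α = 0, β = 1/2:
β iff β = 1/2 iff 1/2 = 1/2
α iff β = 0 iff 1/2 = 1/2
(β iff β) and (α iff β) = 1/2 and 1/2 = 1/2
α iff β = 0 iff 1/2 = 1/2
α or (α iff β) = 0 or 1/2 = 1/2
((β iff β) and (α iff β)) implies (α or (α iff β)) = 1/2 implies 1/2 = 1/2
No assignment yields a value below 1/2, so this is the minimum.

1/2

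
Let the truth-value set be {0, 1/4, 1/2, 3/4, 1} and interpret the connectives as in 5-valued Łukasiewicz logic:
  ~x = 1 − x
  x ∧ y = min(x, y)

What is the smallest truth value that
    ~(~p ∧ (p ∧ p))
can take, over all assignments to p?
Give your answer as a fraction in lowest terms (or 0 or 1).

Take p = 1/2:
~p = ~1/2 = 1/2
p ∧ p = 1/2 ∧ 1/2 = 1/2
~p ∧ (p ∧ p) = 1/2 ∧ 1/2 = 1/2
~(~p ∧ (p ∧ p)) = ~1/2 = 1/2
No assignment yields a value below 1/2, so this is the minimum.

1/2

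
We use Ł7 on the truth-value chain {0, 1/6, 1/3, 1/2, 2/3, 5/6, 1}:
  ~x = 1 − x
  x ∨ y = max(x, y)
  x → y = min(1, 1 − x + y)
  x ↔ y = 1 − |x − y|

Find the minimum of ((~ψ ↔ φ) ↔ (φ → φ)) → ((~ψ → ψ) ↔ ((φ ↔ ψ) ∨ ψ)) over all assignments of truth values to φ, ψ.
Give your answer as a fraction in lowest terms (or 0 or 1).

2/3

Take φ = 1/3, ψ = 2/3:
~ψ = ~2/3 = 1/3
~ψ ↔ φ = 1/3 ↔ 1/3 = 1
φ → φ = 1/3 → 1/3 = 1
(~ψ ↔ φ) ↔ (φ → φ) = 1 ↔ 1 = 1
~ψ = ~2/3 = 1/3
~ψ → ψ = 1/3 → 2/3 = 1
φ ↔ ψ = 1/3 ↔ 2/3 = 2/3
(φ ↔ ψ) ∨ ψ = 2/3 ∨ 2/3 = 2/3
(~ψ → ψ) ↔ ((φ ↔ ψ) ∨ ψ) = 1 ↔ 2/3 = 2/3
((~ψ ↔ φ) ↔ (φ → φ)) → ((~ψ → ψ) ↔ ((φ ↔ ψ) ∨ ψ)) = 1 → 2/3 = 2/3
No assignment yields a value below 2/3, so this is the minimum.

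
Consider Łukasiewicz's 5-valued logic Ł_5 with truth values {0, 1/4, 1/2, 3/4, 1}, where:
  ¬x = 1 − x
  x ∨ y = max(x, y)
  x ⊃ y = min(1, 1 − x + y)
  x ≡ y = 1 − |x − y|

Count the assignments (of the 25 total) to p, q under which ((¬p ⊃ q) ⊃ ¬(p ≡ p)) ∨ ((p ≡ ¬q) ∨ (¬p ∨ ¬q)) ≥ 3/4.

19

value 1: 12 assignments (counts)
value 3/4: 7 assignments (counts)
value 1/2: 3 assignments
value 1/4: 2 assignments
value 0: 1 assignment
So 19 of the 25 assignments meet the threshold.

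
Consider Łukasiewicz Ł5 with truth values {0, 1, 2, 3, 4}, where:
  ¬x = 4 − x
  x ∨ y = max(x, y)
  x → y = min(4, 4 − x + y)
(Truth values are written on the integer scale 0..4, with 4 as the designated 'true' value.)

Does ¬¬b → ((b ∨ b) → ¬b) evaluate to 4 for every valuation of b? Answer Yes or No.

No

Counterexample: take b = 3.
¬b = ¬3 = 1
¬¬b = ¬1 = 3
b ∨ b = 3 ∨ 3 = 3
(b ∨ b) → ¬b = 3 → 1 = 2
¬¬b → ((b ∨ b) → ¬b) = 3 → 2 = 3
This gives 3 ≠ 4.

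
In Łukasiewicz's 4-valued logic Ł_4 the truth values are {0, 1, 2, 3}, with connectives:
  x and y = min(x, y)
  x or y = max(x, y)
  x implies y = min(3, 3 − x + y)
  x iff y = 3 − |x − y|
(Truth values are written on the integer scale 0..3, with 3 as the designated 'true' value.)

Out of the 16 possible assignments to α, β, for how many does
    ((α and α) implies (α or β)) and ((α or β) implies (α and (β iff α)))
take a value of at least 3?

6

α = 0, β = 0 ↦ 3  ≥
α = 0, β = 1 ↦ 2  <
α = 0, β = 2 ↦ 1  <
α = 0, β = 3 ↦ 0  <
α = 1, β = 0 ↦ 3  ≥
α = 1, β = 1 ↦ 3  ≥
α = 1, β = 2 ↦ 2  <
α = 1, β = 3 ↦ 1  <
α = 2, β = 0 ↦ 2  <
α = 2, β = 1 ↦ 3  ≥
α = 2, β = 2 ↦ 3  ≥
α = 2, β = 3 ↦ 2  <
α = 3, β = 0 ↦ 0  <
α = 3, β = 1 ↦ 1  <
α = 3, β = 2 ↦ 2  <
α = 3, β = 3 ↦ 3  ≥
So 6 of the 16 assignments meet the threshold.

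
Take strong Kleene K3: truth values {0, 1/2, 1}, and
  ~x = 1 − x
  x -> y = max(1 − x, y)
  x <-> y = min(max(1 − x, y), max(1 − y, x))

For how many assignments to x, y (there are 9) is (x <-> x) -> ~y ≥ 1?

x = 0, y = 0 ↦ 1  ≥
x = 0, y = 1/2 ↦ 1/2  <
x = 0, y = 1 ↦ 0  <
x = 1/2, y = 0 ↦ 1  ≥
x = 1/2, y = 1/2 ↦ 1/2  <
x = 1/2, y = 1 ↦ 1/2  <
x = 1, y = 0 ↦ 1  ≥
x = 1, y = 1/2 ↦ 1/2  <
x = 1, y = 1 ↦ 0  <
So 3 of the 9 assignments meet the threshold.

3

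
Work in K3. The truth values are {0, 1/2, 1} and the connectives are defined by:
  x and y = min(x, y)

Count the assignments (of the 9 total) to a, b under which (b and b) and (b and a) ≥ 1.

1

a = 0, b = 0 ↦ 0  <
a = 0, b = 1/2 ↦ 0  <
a = 0, b = 1 ↦ 0  <
a = 1/2, b = 0 ↦ 0  <
a = 1/2, b = 1/2 ↦ 1/2  <
a = 1/2, b = 1 ↦ 1/2  <
a = 1, b = 0 ↦ 0  <
a = 1, b = 1/2 ↦ 1/2  <
a = 1, b = 1 ↦ 1  ≥
So 1 of the 9 assignments meets the threshold.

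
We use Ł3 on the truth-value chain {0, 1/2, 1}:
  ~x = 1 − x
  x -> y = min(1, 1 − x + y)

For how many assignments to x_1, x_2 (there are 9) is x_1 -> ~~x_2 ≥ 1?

x_1 = 0, x_2 = 0 ↦ 1  ≥
x_1 = 0, x_2 = 1/2 ↦ 1  ≥
x_1 = 0, x_2 = 1 ↦ 1  ≥
x_1 = 1/2, x_2 = 0 ↦ 1/2  <
x_1 = 1/2, x_2 = 1/2 ↦ 1  ≥
x_1 = 1/2, x_2 = 1 ↦ 1  ≥
x_1 = 1, x_2 = 0 ↦ 0  <
x_1 = 1, x_2 = 1/2 ↦ 1/2  <
x_1 = 1, x_2 = 1 ↦ 1  ≥
So 6 of the 9 assignments meet the threshold.

6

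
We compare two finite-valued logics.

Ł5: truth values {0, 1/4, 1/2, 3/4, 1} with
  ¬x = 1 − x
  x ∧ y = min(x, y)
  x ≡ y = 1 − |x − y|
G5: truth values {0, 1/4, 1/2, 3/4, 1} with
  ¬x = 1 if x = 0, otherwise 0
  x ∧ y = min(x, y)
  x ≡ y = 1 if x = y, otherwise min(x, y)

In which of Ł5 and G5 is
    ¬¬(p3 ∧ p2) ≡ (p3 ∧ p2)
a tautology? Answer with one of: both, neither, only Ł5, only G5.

In Ł5: every assignment gives 1 — tautology.
In G5: at p2 = 1/4, p3 = 1/4 the value is 1/4 — not a tautology.

only Ł5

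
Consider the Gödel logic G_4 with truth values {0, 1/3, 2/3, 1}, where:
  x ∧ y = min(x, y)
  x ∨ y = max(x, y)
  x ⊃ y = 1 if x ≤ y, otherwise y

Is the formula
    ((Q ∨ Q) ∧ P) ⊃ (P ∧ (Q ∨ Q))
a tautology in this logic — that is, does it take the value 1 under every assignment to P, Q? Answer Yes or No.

P = 0, Q = 0 ↦ 1
P = 0, Q = 1/3 ↦ 1
P = 0, Q = 2/3 ↦ 1
P = 0, Q = 1 ↦ 1
P = 1/3, Q = 0 ↦ 1
P = 1/3, Q = 1/3 ↦ 1
P = 1/3, Q = 2/3 ↦ 1
P = 1/3, Q = 1 ↦ 1
P = 2/3, Q = 0 ↦ 1
P = 2/3, Q = 1/3 ↦ 1
P = 2/3, Q = 2/3 ↦ 1
P = 2/3, Q = 1 ↦ 1
P = 1, Q = 0 ↦ 1
P = 1, Q = 1/3 ↦ 1
P = 1, Q = 2/3 ↦ 1
P = 1, Q = 1 ↦ 1
Every assignment gives a value ≥ 1.

Yes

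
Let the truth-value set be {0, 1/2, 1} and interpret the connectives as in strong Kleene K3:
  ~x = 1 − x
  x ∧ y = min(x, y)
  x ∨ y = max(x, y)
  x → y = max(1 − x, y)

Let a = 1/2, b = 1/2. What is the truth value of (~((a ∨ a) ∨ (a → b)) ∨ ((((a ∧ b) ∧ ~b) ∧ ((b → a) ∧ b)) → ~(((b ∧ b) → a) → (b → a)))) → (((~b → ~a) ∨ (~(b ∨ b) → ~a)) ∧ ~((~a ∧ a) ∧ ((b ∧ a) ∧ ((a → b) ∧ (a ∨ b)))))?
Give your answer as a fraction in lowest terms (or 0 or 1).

a ∨ a = 1/2 ∨ 1/2 = 1/2
a → b = 1/2 → 1/2 = 1/2
(a ∨ a) ∨ (a → b) = 1/2 ∨ 1/2 = 1/2
~((a ∨ a) ∨ (a → b)) = ~1/2 = 1/2
a ∧ b = 1/2 ∧ 1/2 = 1/2
~b = ~1/2 = 1/2
(a ∧ b) ∧ ~b = 1/2 ∧ 1/2 = 1/2
b → a = 1/2 → 1/2 = 1/2
(b → a) ∧ b = 1/2 ∧ 1/2 = 1/2
((a ∧ b) ∧ ~b) ∧ ((b → a) ∧ b) = 1/2 ∧ 1/2 = 1/2
b ∧ b = 1/2 ∧ 1/2 = 1/2
(b ∧ b) → a = 1/2 → 1/2 = 1/2
b → a = 1/2 → 1/2 = 1/2
((b ∧ b) → a) → (b → a) = 1/2 → 1/2 = 1/2
~(((b ∧ b) → a) → (b → a)) = ~1/2 = 1/2
(((a ∧ b) ∧ ~b) ∧ ((b → a) ∧ b)) → ~(((b ∧ b) → a) → (b → a)) = 1/2 → 1/2 = 1/2
~((a ∨ a) ∨ (a → b)) ∨ ((((a ∧ b) ∧ ~b) ∧ ((b → a) ∧ b)) → ~(((b ∧ b) → a) → (b → a))) = 1/2 ∨ 1/2 = 1/2
~b = ~1/2 = 1/2
~a = ~1/2 = 1/2
~b → ~a = 1/2 → 1/2 = 1/2
b ∨ b = 1/2 ∨ 1/2 = 1/2
~(b ∨ b) = ~1/2 = 1/2
~a = ~1/2 = 1/2
~(b ∨ b) → ~a = 1/2 → 1/2 = 1/2
(~b → ~a) ∨ (~(b ∨ b) → ~a) = 1/2 ∨ 1/2 = 1/2
~a = ~1/2 = 1/2
~a ∧ a = 1/2 ∧ 1/2 = 1/2
b ∧ a = 1/2 ∧ 1/2 = 1/2
a → b = 1/2 → 1/2 = 1/2
a ∨ b = 1/2 ∨ 1/2 = 1/2
(a → b) ∧ (a ∨ b) = 1/2 ∧ 1/2 = 1/2
(b ∧ a) ∧ ((a → b) ∧ (a ∨ b)) = 1/2 ∧ 1/2 = 1/2
(~a ∧ a) ∧ ((b ∧ a) ∧ ((a → b) ∧ (a ∨ b))) = 1/2 ∧ 1/2 = 1/2
~((~a ∧ a) ∧ ((b ∧ a) ∧ ((a → b) ∧ (a ∨ b)))) = ~1/2 = 1/2
((~b → ~a) ∨ (~(b ∨ b) → ~a)) ∧ ~((~a ∧ a) ∧ ((b ∧ a) ∧ ((a → b) ∧ (a ∨ b)))) = 1/2 ∧ 1/2 = 1/2
(~((a ∨ a) ∨ (a → b)) ∨ ((((a ∧ b) ∧ ~b) ∧ ((b → a) ∧ b)) → ~(((b ∧ b) → a) → (b → a)))) → (((~b → ~a) ∨ (~(b ∨ b) → ~a)) ∧ ~((~a ∧ a) ∧ ((b ∧ a) ∧ ((a → b) ∧ (a ∨ b))))) = 1/2 → 1/2 = 1/2

1/2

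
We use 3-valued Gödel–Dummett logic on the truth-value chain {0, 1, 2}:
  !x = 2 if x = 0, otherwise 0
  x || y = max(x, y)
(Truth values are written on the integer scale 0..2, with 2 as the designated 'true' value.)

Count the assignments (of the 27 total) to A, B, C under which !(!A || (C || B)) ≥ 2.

2

value 2: 2 assignments (counts)
value 0: 25 assignments
So 2 of the 27 assignments meet the threshold.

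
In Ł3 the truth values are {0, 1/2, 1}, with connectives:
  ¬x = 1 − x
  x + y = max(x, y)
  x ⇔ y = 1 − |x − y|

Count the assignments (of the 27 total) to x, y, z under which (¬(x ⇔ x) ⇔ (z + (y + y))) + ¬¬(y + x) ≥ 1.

value 1: 17 assignments (counts)
value 1/2: 9 assignments
value 0: 1 assignment
So 17 of the 27 assignments meet the threshold.

17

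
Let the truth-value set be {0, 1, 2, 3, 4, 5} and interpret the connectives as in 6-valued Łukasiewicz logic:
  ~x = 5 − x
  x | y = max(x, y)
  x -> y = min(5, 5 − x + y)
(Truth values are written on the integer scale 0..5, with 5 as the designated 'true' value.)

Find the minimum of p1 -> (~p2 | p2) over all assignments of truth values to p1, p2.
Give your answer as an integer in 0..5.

3

Take p1 = 5, p2 = 2:
~p2 = ~2 = 3
~p2 | p2 = 3 | 2 = 3
p1 -> (~p2 | p2) = 5 -> 3 = 3
No assignment yields a value below 3, so this is the minimum.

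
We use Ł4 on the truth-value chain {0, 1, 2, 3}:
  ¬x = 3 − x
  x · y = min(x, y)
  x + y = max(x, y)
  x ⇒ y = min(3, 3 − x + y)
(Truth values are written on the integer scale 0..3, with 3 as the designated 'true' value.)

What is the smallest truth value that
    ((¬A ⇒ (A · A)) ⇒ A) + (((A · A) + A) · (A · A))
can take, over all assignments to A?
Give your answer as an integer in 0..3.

Take A = 1:
¬A = ¬1 = 2
A · A = 1 · 1 = 1
¬A ⇒ (A · A) = 2 ⇒ 1 = 2
(¬A ⇒ (A · A)) ⇒ A = 2 ⇒ 1 = 2
A · A = 1 · 1 = 1
(A · A) + A = 1 + 1 = 1
A · A = 1 · 1 = 1
((A · A) + A) · (A · A) = 1 · 1 = 1
((¬A ⇒ (A · A)) ⇒ A) + (((A · A) + A) · (A · A)) = 2 + 1 = 2
No assignment yields a value below 2, so this is the minimum.

2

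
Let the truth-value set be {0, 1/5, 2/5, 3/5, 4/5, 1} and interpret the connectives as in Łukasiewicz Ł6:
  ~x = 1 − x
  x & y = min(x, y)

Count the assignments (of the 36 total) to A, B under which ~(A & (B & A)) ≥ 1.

value 1: 11 assignments (counts)
value 4/5: 9 assignments
value 3/5: 7 assignments
value 2/5: 5 assignments
value 1/5: 3 assignments
value 0: 1 assignment
So 11 of the 36 assignments meet the threshold.

11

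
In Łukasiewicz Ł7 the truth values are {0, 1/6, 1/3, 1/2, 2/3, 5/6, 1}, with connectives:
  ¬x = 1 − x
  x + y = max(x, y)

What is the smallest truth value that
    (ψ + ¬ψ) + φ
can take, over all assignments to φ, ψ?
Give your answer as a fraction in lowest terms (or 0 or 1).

1/2

Take φ = 0, ψ = 1/2:
¬ψ = ¬1/2 = 1/2
ψ + ¬ψ = 1/2 + 1/2 = 1/2
(ψ + ¬ψ) + φ = 1/2 + 0 = 1/2
No assignment yields a value below 1/2, so this is the minimum.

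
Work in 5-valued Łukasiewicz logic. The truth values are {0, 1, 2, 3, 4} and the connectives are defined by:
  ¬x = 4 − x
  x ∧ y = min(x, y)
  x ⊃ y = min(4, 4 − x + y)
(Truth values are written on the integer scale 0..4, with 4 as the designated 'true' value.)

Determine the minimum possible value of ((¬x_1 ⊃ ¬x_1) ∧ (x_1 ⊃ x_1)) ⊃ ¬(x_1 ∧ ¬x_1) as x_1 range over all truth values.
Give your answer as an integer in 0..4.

2

Take x_1 = 2:
¬x_1 = ¬2 = 2
¬x_1 = ¬2 = 2
¬x_1 ⊃ ¬x_1 = 2 ⊃ 2 = 4
x_1 ⊃ x_1 = 2 ⊃ 2 = 4
(¬x_1 ⊃ ¬x_1) ∧ (x_1 ⊃ x_1) = 4 ∧ 4 = 4
¬x_1 = ¬2 = 2
x_1 ∧ ¬x_1 = 2 ∧ 2 = 2
¬(x_1 ∧ ¬x_1) = ¬2 = 2
((¬x_1 ⊃ ¬x_1) ∧ (x_1 ⊃ x_1)) ⊃ ¬(x_1 ∧ ¬x_1) = 4 ⊃ 2 = 2
No assignment yields a value below 2, so this is the minimum.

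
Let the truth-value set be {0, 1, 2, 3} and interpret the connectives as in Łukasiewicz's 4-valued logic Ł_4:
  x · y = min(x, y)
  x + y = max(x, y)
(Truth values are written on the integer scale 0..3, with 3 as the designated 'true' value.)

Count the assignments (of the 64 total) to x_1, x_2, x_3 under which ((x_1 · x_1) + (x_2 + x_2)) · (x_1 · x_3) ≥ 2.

16

value 3: 4 assignments (counts)
value 2: 12 assignments (counts)
value 1: 20 assignments
value 0: 28 assignments
So 16 of the 64 assignments meet the threshold.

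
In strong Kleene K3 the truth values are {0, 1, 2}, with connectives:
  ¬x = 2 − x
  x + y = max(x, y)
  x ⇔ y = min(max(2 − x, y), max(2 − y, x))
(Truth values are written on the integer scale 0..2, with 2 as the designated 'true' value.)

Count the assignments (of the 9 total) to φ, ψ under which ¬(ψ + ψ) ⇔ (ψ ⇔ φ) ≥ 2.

2

φ = 0, ψ = 0 ↦ 2  ≥
φ = 0, ψ = 1 ↦ 1  <
φ = 0, ψ = 2 ↦ 2  ≥
φ = 1, ψ = 0 ↦ 1  <
φ = 1, ψ = 1 ↦ 1  <
φ = 1, ψ = 2 ↦ 1  <
φ = 2, ψ = 0 ↦ 0  <
φ = 2, ψ = 1 ↦ 1  <
φ = 2, ψ = 2 ↦ 0  <
So 2 of the 9 assignments meet the threshold.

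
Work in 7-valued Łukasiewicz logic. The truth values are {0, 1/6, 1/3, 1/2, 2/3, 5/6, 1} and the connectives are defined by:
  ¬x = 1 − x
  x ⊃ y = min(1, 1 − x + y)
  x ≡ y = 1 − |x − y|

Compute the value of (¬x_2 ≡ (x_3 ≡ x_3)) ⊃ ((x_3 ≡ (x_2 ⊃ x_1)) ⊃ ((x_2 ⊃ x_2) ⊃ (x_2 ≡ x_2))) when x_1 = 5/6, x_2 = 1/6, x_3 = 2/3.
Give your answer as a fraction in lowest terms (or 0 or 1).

1

¬x_2 = ¬1/6 = 5/6
x_3 ≡ x_3 = 2/3 ≡ 2/3 = 1
¬x_2 ≡ (x_3 ≡ x_3) = 5/6 ≡ 1 = 5/6
x_2 ⊃ x_1 = 1/6 ⊃ 5/6 = 1
x_3 ≡ (x_2 ⊃ x_1) = 2/3 ≡ 1 = 2/3
x_2 ⊃ x_2 = 1/6 ⊃ 1/6 = 1
x_2 ≡ x_2 = 1/6 ≡ 1/6 = 1
(x_2 ⊃ x_2) ⊃ (x_2 ≡ x_2) = 1 ⊃ 1 = 1
(x_3 ≡ (x_2 ⊃ x_1)) ⊃ ((x_2 ⊃ x_2) ⊃ (x_2 ≡ x_2)) = 2/3 ⊃ 1 = 1
(¬x_2 ≡ (x_3 ≡ x_3)) ⊃ ((x_3 ≡ (x_2 ⊃ x_1)) ⊃ ((x_2 ⊃ x_2) ⊃ (x_2 ≡ x_2))) = 5/6 ⊃ 1 = 1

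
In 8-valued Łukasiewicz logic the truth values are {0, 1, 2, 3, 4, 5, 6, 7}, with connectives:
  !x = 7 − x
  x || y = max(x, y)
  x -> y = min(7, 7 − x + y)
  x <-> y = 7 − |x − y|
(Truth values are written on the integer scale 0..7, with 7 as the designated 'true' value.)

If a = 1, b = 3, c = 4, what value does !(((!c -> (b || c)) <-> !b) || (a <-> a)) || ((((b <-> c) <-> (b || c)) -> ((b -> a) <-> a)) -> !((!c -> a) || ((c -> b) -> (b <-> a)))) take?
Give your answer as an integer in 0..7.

3

!c = !4 = 3
b || c = 3 || 4 = 4
!c -> (b || c) = 3 -> 4 = 7
!b = !3 = 4
(!c -> (b || c)) <-> !b = 7 <-> 4 = 4
a <-> a = 1 <-> 1 = 7
((!c -> (b || c)) <-> !b) || (a <-> a) = 4 || 7 = 7
!(((!c -> (b || c)) <-> !b) || (a <-> a)) = !7 = 0
b <-> c = 3 <-> 4 = 6
b || c = 3 || 4 = 4
(b <-> c) <-> (b || c) = 6 <-> 4 = 5
b -> a = 3 -> 1 = 5
(b -> a) <-> a = 5 <-> 1 = 3
((b <-> c) <-> (b || c)) -> ((b -> a) <-> a) = 5 -> 3 = 5
!c = !4 = 3
!c -> a = 3 -> 1 = 5
c -> b = 4 -> 3 = 6
b <-> a = 3 <-> 1 = 5
(c -> b) -> (b <-> a) = 6 -> 5 = 6
(!c -> a) || ((c -> b) -> (b <-> a)) = 5 || 6 = 6
!((!c -> a) || ((c -> b) -> (b <-> a))) = !6 = 1
(((b <-> c) <-> (b || c)) -> ((b -> a) <-> a)) -> !((!c -> a) || ((c -> b) -> (b <-> a))) = 5 -> 1 = 3
!(((!c -> (b || c)) <-> !b) || (a <-> a)) || ((((b <-> c) <-> (b || c)) -> ((b -> a) <-> a)) -> !((!c -> a) || ((c -> b) -> (b <-> a)))) = 0 || 3 = 3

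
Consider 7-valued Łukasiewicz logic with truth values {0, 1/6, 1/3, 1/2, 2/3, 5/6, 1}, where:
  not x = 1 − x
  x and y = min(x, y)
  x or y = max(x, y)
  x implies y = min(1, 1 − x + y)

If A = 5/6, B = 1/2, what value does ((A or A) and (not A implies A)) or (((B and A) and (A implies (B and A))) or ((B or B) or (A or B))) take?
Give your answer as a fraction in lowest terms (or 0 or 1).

A or A = 5/6 or 5/6 = 5/6
not A = not 5/6 = 1/6
not A implies A = 1/6 implies 5/6 = 1
(A or A) and (not A implies A) = 5/6 and 1 = 5/6
B and A = 1/2 and 5/6 = 1/2
B and A = 1/2 and 5/6 = 1/2
A implies (B and A) = 5/6 implies 1/2 = 2/3
(B and A) and (A implies (B and A)) = 1/2 and 2/3 = 1/2
B or B = 1/2 or 1/2 = 1/2
A or B = 5/6 or 1/2 = 5/6
(B or B) or (A or B) = 1/2 or 5/6 = 5/6
((B and A) and (A implies (B and A))) or ((B or B) or (A or B)) = 1/2 or 5/6 = 5/6
((A or A) and (not A implies A)) or (((B and A) and (A implies (B and A))) or ((B or B) or (A or B))) = 5/6 or 5/6 = 5/6

5/6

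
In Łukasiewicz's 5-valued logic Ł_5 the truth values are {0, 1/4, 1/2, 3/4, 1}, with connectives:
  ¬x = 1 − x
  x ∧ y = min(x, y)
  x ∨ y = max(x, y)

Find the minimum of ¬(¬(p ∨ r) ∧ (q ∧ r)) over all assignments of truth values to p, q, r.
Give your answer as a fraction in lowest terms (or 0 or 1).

Take p = 0, q = 1/2, r = 1/2:
p ∨ r = 0 ∨ 1/2 = 1/2
¬(p ∨ r) = ¬1/2 = 1/2
q ∧ r = 1/2 ∧ 1/2 = 1/2
¬(p ∨ r) ∧ (q ∧ r) = 1/2 ∧ 1/2 = 1/2
¬(¬(p ∨ r) ∧ (q ∧ r)) = ¬1/2 = 1/2
No assignment yields a value below 1/2, so this is the minimum.

1/2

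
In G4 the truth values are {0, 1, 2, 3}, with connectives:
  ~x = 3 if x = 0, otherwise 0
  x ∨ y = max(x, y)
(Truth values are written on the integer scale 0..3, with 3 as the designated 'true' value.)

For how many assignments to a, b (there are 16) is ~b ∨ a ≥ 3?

a = 0, b = 0 ↦ 3  ≥
a = 0, b = 1 ↦ 0  <
a = 0, b = 2 ↦ 0  <
a = 0, b = 3 ↦ 0  <
a = 1, b = 0 ↦ 3  ≥
a = 1, b = 1 ↦ 1  <
a = 1, b = 2 ↦ 1  <
a = 1, b = 3 ↦ 1  <
a = 2, b = 0 ↦ 3  ≥
a = 2, b = 1 ↦ 2  <
a = 2, b = 2 ↦ 2  <
a = 2, b = 3 ↦ 2  <
a = 3, b = 0 ↦ 3  ≥
a = 3, b = 1 ↦ 3  ≥
a = 3, b = 2 ↦ 3  ≥
a = 3, b = 3 ↦ 3  ≥
So 7 of the 16 assignments meet the threshold.

7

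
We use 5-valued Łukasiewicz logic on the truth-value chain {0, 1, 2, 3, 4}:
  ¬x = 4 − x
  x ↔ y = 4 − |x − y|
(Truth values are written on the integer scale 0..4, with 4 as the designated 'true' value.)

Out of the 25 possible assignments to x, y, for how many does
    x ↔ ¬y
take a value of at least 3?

value 4: 5 assignments (counts)
value 3: 8 assignments (counts)
value 2: 6 assignments
value 1: 4 assignments
value 0: 2 assignments
So 13 of the 25 assignments meet the threshold.

13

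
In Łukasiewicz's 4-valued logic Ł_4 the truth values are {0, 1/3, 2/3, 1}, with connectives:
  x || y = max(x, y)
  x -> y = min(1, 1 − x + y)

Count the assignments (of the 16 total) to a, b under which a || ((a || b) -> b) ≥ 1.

a = 0, b = 0 ↦ 1  ≥
a = 0, b = 1/3 ↦ 1  ≥
a = 0, b = 2/3 ↦ 1  ≥
a = 0, b = 1 ↦ 1  ≥
a = 1/3, b = 0 ↦ 2/3  <
a = 1/3, b = 1/3 ↦ 1  ≥
a = 1/3, b = 2/3 ↦ 1  ≥
a = 1/3, b = 1 ↦ 1  ≥
a = 2/3, b = 0 ↦ 2/3  <
a = 2/3, b = 1/3 ↦ 2/3  <
a = 2/3, b = 2/3 ↦ 1  ≥
a = 2/3, b = 1 ↦ 1  ≥
a = 1, b = 0 ↦ 1  ≥
a = 1, b = 1/3 ↦ 1  ≥
a = 1, b = 2/3 ↦ 1  ≥
a = 1, b = 1 ↦ 1  ≥
So 13 of the 16 assignments meet the threshold.

13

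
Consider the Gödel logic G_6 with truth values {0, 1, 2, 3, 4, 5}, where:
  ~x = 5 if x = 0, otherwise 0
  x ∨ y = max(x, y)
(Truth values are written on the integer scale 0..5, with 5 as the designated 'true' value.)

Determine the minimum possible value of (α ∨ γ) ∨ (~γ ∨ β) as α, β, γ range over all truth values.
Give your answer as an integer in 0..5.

Take α = 0, β = 0, γ = 1:
α ∨ γ = 0 ∨ 1 = 1
~γ = ~1 = 0
~γ ∨ β = 0 ∨ 0 = 0
(α ∨ γ) ∨ (~γ ∨ β) = 1 ∨ 0 = 1
No assignment yields a value below 1, so this is the minimum.

1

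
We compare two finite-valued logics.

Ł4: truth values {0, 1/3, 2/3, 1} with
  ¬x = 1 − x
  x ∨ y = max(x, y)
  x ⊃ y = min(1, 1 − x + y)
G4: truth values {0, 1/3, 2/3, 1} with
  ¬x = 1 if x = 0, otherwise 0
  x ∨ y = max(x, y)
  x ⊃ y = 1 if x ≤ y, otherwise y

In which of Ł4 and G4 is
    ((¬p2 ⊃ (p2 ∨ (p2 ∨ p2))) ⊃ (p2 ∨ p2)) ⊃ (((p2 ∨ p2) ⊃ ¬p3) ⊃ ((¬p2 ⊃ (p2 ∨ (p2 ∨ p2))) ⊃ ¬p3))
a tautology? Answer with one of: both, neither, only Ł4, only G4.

In Ł4: every assignment gives 1 — tautology.
In G4: every assignment gives 1 — tautology.

both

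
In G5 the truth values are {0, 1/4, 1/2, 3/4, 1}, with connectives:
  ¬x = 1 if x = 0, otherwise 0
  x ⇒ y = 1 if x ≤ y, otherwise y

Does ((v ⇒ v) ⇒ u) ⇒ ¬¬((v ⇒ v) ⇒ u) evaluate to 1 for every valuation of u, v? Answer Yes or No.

Yes

At u = 1/2, v = 1/4, for instance:
v ⇒ v = 1/4 ⇒ 1/4 = 1
(v ⇒ v) ⇒ u = 1 ⇒ 1/2 = 1/2
¬((v ⇒ v) ⇒ u) = ¬1/2 = 0
¬¬((v ⇒ v) ⇒ u) = ¬0 = 1
((v ⇒ v) ⇒ u) ⇒ ¬¬((v ⇒ v) ⇒ u) = 1/2 ⇒ 1 = 1
and checking the remaining 24 assignments likewise gives ≥ 1 in every case.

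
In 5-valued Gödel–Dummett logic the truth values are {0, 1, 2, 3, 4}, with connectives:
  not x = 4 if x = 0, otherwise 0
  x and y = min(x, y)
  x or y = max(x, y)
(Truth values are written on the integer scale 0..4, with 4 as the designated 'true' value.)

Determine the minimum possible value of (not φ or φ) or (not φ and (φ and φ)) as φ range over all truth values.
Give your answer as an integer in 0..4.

1

Take φ = 1:
not φ = not 1 = 0
not φ or φ = 0 or 1 = 1
not φ = not 1 = 0
φ and φ = 1 and 1 = 1
not φ and (φ and φ) = 0 and 1 = 0
(not φ or φ) or (not φ and (φ and φ)) = 1 or 0 = 1
No assignment yields a value below 1, so this is the minimum.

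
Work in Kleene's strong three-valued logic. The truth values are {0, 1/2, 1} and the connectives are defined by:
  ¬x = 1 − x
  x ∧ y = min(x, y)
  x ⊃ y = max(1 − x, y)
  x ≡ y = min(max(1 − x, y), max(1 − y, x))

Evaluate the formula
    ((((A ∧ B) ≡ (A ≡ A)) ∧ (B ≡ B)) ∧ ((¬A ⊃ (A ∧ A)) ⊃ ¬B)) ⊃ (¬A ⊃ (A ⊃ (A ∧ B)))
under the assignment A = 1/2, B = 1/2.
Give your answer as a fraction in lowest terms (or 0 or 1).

A ∧ B = 1/2 ∧ 1/2 = 1/2
A ≡ A = 1/2 ≡ 1/2 = 1/2
(A ∧ B) ≡ (A ≡ A) = 1/2 ≡ 1/2 = 1/2
B ≡ B = 1/2 ≡ 1/2 = 1/2
((A ∧ B) ≡ (A ≡ A)) ∧ (B ≡ B) = 1/2 ∧ 1/2 = 1/2
¬A = ¬1/2 = 1/2
A ∧ A = 1/2 ∧ 1/2 = 1/2
¬A ⊃ (A ∧ A) = 1/2 ⊃ 1/2 = 1/2
¬B = ¬1/2 = 1/2
(¬A ⊃ (A ∧ A)) ⊃ ¬B = 1/2 ⊃ 1/2 = 1/2
(((A ∧ B) ≡ (A ≡ A)) ∧ (B ≡ B)) ∧ ((¬A ⊃ (A ∧ A)) ⊃ ¬B) = 1/2 ∧ 1/2 = 1/2
¬A = ¬1/2 = 1/2
A ∧ B = 1/2 ∧ 1/2 = 1/2
A ⊃ (A ∧ B) = 1/2 ⊃ 1/2 = 1/2
¬A ⊃ (A ⊃ (A ∧ B)) = 1/2 ⊃ 1/2 = 1/2
((((A ∧ B) ≡ (A ≡ A)) ∧ (B ≡ B)) ∧ ((¬A ⊃ (A ∧ A)) ⊃ ¬B)) ⊃ (¬A ⊃ (A ⊃ (A ∧ B))) = 1/2 ⊃ 1/2 = 1/2

1/2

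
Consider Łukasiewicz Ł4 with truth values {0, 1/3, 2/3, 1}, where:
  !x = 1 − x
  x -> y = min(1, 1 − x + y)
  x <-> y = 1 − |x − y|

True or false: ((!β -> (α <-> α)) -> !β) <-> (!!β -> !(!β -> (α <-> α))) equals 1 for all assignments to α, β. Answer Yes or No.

α = 0, β = 0 ↦ 1
α = 0, β = 1/3 ↦ 1
α = 0, β = 2/3 ↦ 1
α = 0, β = 1 ↦ 1
α = 1/3, β = 0 ↦ 1
α = 1/3, β = 1/3 ↦ 1
α = 1/3, β = 2/3 ↦ 1
α = 1/3, β = 1 ↦ 1
α = 2/3, β = 0 ↦ 1
α = 2/3, β = 1/3 ↦ 1
α = 2/3, β = 2/3 ↦ 1
α = 2/3, β = 1 ↦ 1
α = 1, β = 0 ↦ 1
α = 1, β = 1/3 ↦ 1
α = 1, β = 2/3 ↦ 1
α = 1, β = 1 ↦ 1
Every assignment gives a value ≥ 1.

Yes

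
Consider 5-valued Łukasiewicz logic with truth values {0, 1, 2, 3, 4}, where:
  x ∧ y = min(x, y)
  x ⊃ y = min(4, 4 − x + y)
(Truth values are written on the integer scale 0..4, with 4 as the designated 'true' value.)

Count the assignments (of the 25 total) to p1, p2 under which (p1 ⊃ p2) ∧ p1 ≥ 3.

5

value 4: 1 assignment (counts)
value 3: 4 assignments (counts)
value 2: 7 assignments
value 1: 7 assignments
value 0: 6 assignments
So 5 of the 25 assignments meet the threshold.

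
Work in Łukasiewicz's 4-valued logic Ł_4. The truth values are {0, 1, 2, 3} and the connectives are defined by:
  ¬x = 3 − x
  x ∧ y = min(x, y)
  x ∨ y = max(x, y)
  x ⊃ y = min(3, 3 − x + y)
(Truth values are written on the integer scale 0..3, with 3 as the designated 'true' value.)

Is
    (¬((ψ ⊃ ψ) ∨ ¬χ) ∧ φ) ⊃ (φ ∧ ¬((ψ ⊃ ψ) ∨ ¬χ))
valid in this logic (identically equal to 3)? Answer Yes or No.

At φ = 3, ψ = 2, χ = 3, for instance:
ψ ⊃ ψ = 2 ⊃ 2 = 3
¬χ = ¬3 = 0
(ψ ⊃ ψ) ∨ ¬χ = 3 ∨ 0 = 3
¬((ψ ⊃ ψ) ∨ ¬χ) = ¬3 = 0
¬((ψ ⊃ ψ) ∨ ¬χ) ∧ φ = 0 ∧ 3 = 0
φ ∧ ¬((ψ ⊃ ψ) ∨ ¬χ) = 3 ∧ 0 = 0
(¬((ψ ⊃ ψ) ∨ ¬χ) ∧ φ) ⊃ (φ ∧ ¬((ψ ⊃ ψ) ∨ ¬χ)) = 0 ⊃ 0 = 3
and checking the remaining 63 assignments likewise gives ≥ 3 in every case.

Yes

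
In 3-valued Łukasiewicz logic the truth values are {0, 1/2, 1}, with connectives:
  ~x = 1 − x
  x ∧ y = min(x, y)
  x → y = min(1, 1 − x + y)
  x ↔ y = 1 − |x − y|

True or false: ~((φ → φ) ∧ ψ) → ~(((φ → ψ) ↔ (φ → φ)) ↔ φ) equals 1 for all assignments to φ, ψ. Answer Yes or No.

Counterexample: take φ = 1/2, ψ = 0.
φ → φ = 1/2 → 1/2 = 1
(φ → φ) ∧ ψ = 1 ∧ 0 = 0
~((φ → φ) ∧ ψ) = ~0 = 1
φ → ψ = 1/2 → 0 = 1/2
φ → φ = 1/2 → 1/2 = 1
(φ → ψ) ↔ (φ → φ) = 1/2 ↔ 1 = 1/2
((φ → ψ) ↔ (φ → φ)) ↔ φ = 1/2 ↔ 1/2 = 1
~(((φ → ψ) ↔ (φ → φ)) ↔ φ) = ~1 = 0
~((φ → φ) ∧ ψ) → ~(((φ → ψ) ↔ (φ → φ)) ↔ φ) = 1 → 0 = 0
This gives 0 ≠ 1.

No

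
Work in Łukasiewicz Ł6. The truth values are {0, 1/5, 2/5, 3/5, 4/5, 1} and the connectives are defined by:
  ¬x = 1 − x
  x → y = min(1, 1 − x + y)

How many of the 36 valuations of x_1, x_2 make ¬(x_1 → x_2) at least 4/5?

value 1: 1 assignment (counts)
value 4/5: 2 assignments (counts)
value 3/5: 3 assignments
value 2/5: 4 assignments
value 1/5: 5 assignments
value 0: 21 assignments
So 3 of the 36 assignments meet the threshold.

3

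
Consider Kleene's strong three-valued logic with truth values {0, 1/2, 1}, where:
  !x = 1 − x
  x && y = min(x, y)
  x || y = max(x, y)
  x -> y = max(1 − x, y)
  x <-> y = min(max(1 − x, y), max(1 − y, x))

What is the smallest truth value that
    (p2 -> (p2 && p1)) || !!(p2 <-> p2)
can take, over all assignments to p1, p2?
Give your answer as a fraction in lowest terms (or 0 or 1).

Take p1 = 0, p2 = 1/2:
p2 && p1 = 1/2 && 0 = 0
p2 -> (p2 && p1) = 1/2 -> 0 = 1/2
p2 <-> p2 = 1/2 <-> 1/2 = 1/2
!(p2 <-> p2) = !1/2 = 1/2
!!(p2 <-> p2) = !1/2 = 1/2
(p2 -> (p2 && p1)) || !!(p2 <-> p2) = 1/2 || 1/2 = 1/2
No assignment yields a value below 1/2, so this is the minimum.

1/2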